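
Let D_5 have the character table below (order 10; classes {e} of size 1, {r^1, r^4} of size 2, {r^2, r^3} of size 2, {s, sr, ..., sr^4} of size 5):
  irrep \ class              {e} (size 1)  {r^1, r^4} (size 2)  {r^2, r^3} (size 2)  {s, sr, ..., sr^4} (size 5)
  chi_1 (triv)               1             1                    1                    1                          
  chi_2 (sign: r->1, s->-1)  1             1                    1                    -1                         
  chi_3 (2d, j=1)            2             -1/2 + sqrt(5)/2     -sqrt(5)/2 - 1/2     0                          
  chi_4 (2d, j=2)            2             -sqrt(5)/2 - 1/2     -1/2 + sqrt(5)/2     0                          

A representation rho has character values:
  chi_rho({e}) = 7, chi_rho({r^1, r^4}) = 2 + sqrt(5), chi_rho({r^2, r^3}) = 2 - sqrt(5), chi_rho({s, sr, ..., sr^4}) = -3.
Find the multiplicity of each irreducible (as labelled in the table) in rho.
Multiplicities: chi_1: 0, chi_2: 3, chi_3: 2, chi_4: 0.

Why: Use <chi_rho, chi> = (1/|G|) sum_C |C| * chi_rho(C) * conj(chi(C)) with |G| = 10 for each irreducible chi in the table:
  <chi_rho, chi_1> = (1/10)[1*(7)*conj(1) + 2*(2 + sqrt(5))*conj(1) + 2*(2 - sqrt(5))*conj(1) + 5*(-3)*conj(1)]
      = (1/10)[(7) + (4 + 2*sqrt(5)) + (4 - 2*sqrt(5)) + (-15)] = 0/10 = 0
  <chi_rho, chi_2> = (1/10)[1*(7)*conj(1) + 2*(2 + sqrt(5))*conj(1) + 2*(2 - sqrt(5))*conj(1) + 5*(-3)*conj(-1)]
      = (1/10)[(7) + (4 + 2*sqrt(5)) + (4 - 2*sqrt(5)) + (15)] = 30/10 = 3
  <chi_rho, chi_3> = (1/10)[1*(7)*conj(2) + 2*(2 + sqrt(5))*conj(-1/2 + sqrt(5)/2) + 2*(2 - sqrt(5))*conj(-sqrt(5)/2 - 1/2) + 5*(-3)*conj(0)]
      = (1/10)[(14) + (sqrt(5) + 3) + (3 - sqrt(5)) + (0)] = 20/10 = 2
  <chi_rho, chi_4> = (1/10)[1*(7)*conj(2) + 2*(2 + sqrt(5))*conj(-sqrt(5)/2 - 1/2) + 2*(2 - sqrt(5))*conj(-1/2 + sqrt(5)/2) + 5*(-3)*conj(0)]
      = (1/10)[(14) + (-7 - 3*sqrt(5)) + (-7 + 3*sqrt(5)) + (0)] = 0/10 = 0
Dimension check: dim(rho) = sum (mult * dim) = 0*1 + 3*1 + 2*2 + 0*2 = 7 = chi_rho(e) = 7.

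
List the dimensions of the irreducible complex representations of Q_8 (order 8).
Dimensions: 1, 1, 1, 1, 2

Argument: There are 5 irreducibles (= number of conjugacy classes). Their dimensions d_i satisfy sum d_i^2 = |G| = 8: 1 + 1 + 1 + 1 + 4 = 8.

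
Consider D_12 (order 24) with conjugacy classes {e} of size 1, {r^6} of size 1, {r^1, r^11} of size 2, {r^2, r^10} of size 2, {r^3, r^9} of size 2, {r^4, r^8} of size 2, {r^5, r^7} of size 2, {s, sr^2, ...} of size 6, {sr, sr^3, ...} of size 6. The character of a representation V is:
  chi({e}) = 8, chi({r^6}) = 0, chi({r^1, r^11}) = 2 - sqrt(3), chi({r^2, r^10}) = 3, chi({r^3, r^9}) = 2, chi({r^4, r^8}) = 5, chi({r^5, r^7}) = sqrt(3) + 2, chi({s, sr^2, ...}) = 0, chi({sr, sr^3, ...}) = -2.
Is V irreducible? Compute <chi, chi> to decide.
Not irreducible (reducible): <chi, chi> = 8 > 1.

Justification: <chi, chi> = (1/|G|) sum_C |C| * |chi(C)|^2 = (1/24)[1*|8|^2 + 1*|0|^2 + 2*|2 - sqrt(3)|^2 + 2*|3|^2 + 2*|2|^2 + 2*|5|^2 + 2*|sqrt(3) + 2|^2 + 6*|0|^2 + 6*|-2|^2]
  = (1/24)[(64) + (0) + (14 - 8*sqrt(3)) + (18) + (8) + (50) + (8*sqrt(3) + 14) + (0) + (24)] = 192/24 = 8.
A character is irreducible iff <chi, chi> = 1, so this representation is reducible.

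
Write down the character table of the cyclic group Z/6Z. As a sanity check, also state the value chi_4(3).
Character table of Z/6Z (irreps indexed chi_0,...,chi_5 with chi_k(m) = zeta_6^(k*m), zeta_6 = exp(2*pi*i/6)):
  irrep \ class  {0} (size 1)  {1} (size 1)    {2} (size 1)    {3} (size 1)  {4} (size 1)    {5} (size 1)  
  chi_0          1             1               1               1             1               1             
  chi_1          1             exp(I*pi/3)     exp(2*I*pi/3)   -1            exp(-2*I*pi/3)  exp(-I*pi/3)  
  chi_2          1             exp(2*I*pi/3)   exp(-2*I*pi/3)  1             exp(2*I*pi/3)   exp(-2*I*pi/3)
  chi_3          1             -1              1               -1            1               -1            
  chi_4          1             exp(-2*I*pi/3)  exp(2*I*pi/3)   1             exp(-2*I*pi/3)  exp(2*I*pi/3) 
  chi_5          1             exp(-I*pi/3)    exp(-2*I*pi/3)  -1            exp(2*I*pi/3)   exp(I*pi/3)   

Spot check: chi_4(3) = zeta_6^(4*3) = zeta_6^12 = 1.

Justification: Z/6Z is abelian, so all 6 irreducible complex representations are 1-dimensional. They are given by chi_k(m) = zeta_6^(k*m) for k = 0,...,5. Row orthogonality: sum_m chi_k(m) conj(chi_l(m)) = 6 * [k = l].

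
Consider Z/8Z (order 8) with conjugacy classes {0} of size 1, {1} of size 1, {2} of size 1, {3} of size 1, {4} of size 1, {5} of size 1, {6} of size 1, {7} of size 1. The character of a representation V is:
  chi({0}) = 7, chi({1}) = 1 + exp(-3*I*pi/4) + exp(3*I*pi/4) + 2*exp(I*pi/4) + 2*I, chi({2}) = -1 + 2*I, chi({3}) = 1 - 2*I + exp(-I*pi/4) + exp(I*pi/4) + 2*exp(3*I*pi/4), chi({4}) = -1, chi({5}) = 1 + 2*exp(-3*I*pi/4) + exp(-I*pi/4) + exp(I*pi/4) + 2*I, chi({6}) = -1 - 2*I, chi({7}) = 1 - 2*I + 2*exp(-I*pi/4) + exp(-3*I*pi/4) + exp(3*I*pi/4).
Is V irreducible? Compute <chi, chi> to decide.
Not irreducible (reducible): <chi, chi> = 11 > 1.

Solution. <chi, chi> = (1/|G|) sum_C |C| * |chi(C)|^2 = (1/8)[1*|7|^2 + 1*|1 + exp(-3*I*pi/4) + exp(3*I*pi/4) + 2*exp(I*pi/4) + 2*I|^2 + 1*|-1 + 2*I|^2 + 1*|1 - 2*I + exp(-I*pi/4) + exp(I*pi/4) + 2*exp(3*I*pi/4)|^2 + 1*|-1|^2 + 1*|1 + 2*exp(-3*I*pi/4) + exp(-I*pi/4) + exp(I*pi/4) + 2*I|^2 + 1*|-1 - 2*I|^2 + 1*|1 - 2*I + 2*exp(-I*pi/4) + exp(-3*I*pi/4) + exp(3*I*pi/4)|^2]
  = (1/8)[(49) + (7 + 2*exp(-3*I*pi/4) - 2*exp(3*I*pi/4) + 2*exp(-I*pi/4) + 6*exp(I*pi/4)) + (5) + (7 + 6*exp(-3*I*pi/4) - 2*exp(-I*pi/4) + 2*exp(3*I*pi/4) + 2*exp(I*pi/4)) + (1) + (7 + 6*exp(-3*I*pi/4) - 2*exp(-I*pi/4) + 2*exp(3*I*pi/4) + 2*exp(I*pi/4)) + (5) + (7 + 2*exp(-3*I*pi/4) - 2*exp(3*I*pi/4) + 2*exp(-I*pi/4) + 6*exp(I*pi/4))] = 88/8 = 11.
(Exp terms are combined using exp(i*s)*conj(exp(i*t)) = exp(i*(s-t)), and sums of them are collapsed using the identity that for every m > 1 the m distinct m-th roots of unity sum to 0, e.g. 1 + exp(2*I*pi/3) + exp(-2*I*pi/3) = 0.)
A character is irreducible iff <chi, chi> = 1, so this representation is reducible.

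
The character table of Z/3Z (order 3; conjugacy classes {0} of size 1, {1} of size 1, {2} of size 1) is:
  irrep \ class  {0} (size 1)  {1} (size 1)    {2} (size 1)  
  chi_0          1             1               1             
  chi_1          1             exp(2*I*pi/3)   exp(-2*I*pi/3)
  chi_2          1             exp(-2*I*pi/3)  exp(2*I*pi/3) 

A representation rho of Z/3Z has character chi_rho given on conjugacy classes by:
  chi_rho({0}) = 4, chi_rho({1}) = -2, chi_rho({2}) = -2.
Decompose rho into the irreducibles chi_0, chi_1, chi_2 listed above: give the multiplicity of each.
Multiplicities: chi_0: 0, chi_1: 2, chi_2: 2.

Derivation: Use <chi_rho, chi> = (1/|G|) sum_C |C| * chi_rho(C) * conj(chi(C)) with |G| = 3 for each irreducible chi in the table:
  <chi_rho, chi_0> = (1/3)[1*(4)*conj(1) + 1*(-2)*conj(1) + 1*(-2)*conj(1)]
      = (1/3)[(4) + (-2) + (-2)] = 0/3 = 0
  <chi_rho, chi_1> = (1/3)[1*(4)*conj(1) + 1*(-2)*conj(exp(2*I*pi/3)) + 1*(-2)*conj(exp(-2*I*pi/3))]
      = (1/3)[(4) + (2 + 2*exp(2*I*pi/3)) + (2 + 2*exp(-2*I*pi/3))] = 6/3 = 2
  <chi_rho, chi_2> = (1/3)[1*(4)*conj(1) + 1*(-2)*conj(exp(-2*I*pi/3)) + 1*(-2)*conj(exp(2*I*pi/3))]
      = (1/3)[(4) + (2 + 2*exp(-2*I*pi/3)) + (2 + 2*exp(2*I*pi/3))] = 6/3 = 2
(Exp terms are combined using exp(i*s)*conj(exp(i*t)) = exp(i*(s-t)), and sums of them are collapsed using the identity that for every m > 1 the m distinct m-th roots of unity sum to 0, e.g. 1 + exp(2*I*pi/3) + exp(-2*I*pi/3) = 0.)
Dimension check: dim(rho) = sum (mult * dim) = 0*1 + 2*1 + 2*1 = 4 = chi_rho(e) = 4.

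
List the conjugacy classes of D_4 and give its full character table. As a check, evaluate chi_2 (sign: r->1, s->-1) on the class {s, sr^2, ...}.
Conjugacy classes: {e} of size 1, {r^2} of size 1, {r^1, r^3} of size 2, {s, sr^2, ...} of size 2, {sr, sr^3, ...} of size 2.
Character table:
  irrep \ class              {e} (size 1)  {r^2} (size 1)  {r^1, r^3} (size 2)  {s, sr^2, ...} (size 2)  {sr, sr^3, ...} (size 2)
  chi_1 (triv)               1             1               1                    1                        1                       
  chi_2 (sign: r->1, s->-1)  1             1               1                    -1                       -1                      
  chi_3 (r->-1, s->1)        1             1               -1                   1                        -1                      
  chi_4 (r->-1, s->-1)       1             1               -1                   -1                       1                       
  chi_5 (2d, j=1)            2             -2              0                    0                        0                       

Spot check: chi_2 (sign: r->1, s->-1) on {s, sr^2, ...} = -1.

Why: D_4 has order 2*4 = 8 with 5 conjugacy classes, hence 5 irreducibles. Sum of squared dims 1 + 1 + 1 + 1 + 4 = 8 = |G|. Linear characters come from the abelianisation; the 2-dimensional irreps have character r^k -> 2*cos(2*pi*j*k/4), reflections -> 0.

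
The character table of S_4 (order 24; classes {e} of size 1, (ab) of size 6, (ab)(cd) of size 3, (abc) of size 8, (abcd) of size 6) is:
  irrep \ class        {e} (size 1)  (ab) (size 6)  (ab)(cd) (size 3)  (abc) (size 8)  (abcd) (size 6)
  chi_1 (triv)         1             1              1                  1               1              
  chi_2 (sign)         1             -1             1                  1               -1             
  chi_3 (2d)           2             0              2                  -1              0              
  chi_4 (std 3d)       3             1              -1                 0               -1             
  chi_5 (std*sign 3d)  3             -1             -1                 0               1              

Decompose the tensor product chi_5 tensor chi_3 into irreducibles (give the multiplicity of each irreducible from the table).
chi_5 tensor chi_3 = chi_4 + chi_5 (all other irreducibles have multiplicity 0).

Derivation: The character of a tensor product is the pointwise product (chi_5 * chi_3)(C) = chi_5(C) * chi_3(C):
  {e}: (3)*(2), (ab): (-1)*(0), (ab)(cd): (-1)*(2), (abc): (0)*(-1), (abcd): (1)*(0)
so (chi_5 * chi_3) takes values
  {e} -> 6, (ab) -> 0, (ab)(cd) -> -2, (abc) -> 0, (abcd) -> 0.
Now take the inner product of this character with each irreducible chi from the table, <chi_5*chi_3, chi> = (1/24) sum_C |C| (chi_5*chi_3)(C) conj(chi(C)):
  <chi_5*chi_3, chi_1> = (1/24)[1*(6)*conj(1) + 6*(0)*conj(1) + 3*(-2)*conj(1) + 8*(0)*conj(1) + 6*(0)*conj(1)]
      = (1/24)[(6) + (0) + (-6) + (0) + (0)] = 0/24 = 0
  <chi_5*chi_3, chi_2> = (1/24)[1*(6)*conj(1) + 6*(0)*conj(-1) + 3*(-2)*conj(1) + 8*(0)*conj(1) + 6*(0)*conj(-1)]
      = (1/24)[(6) + (0) + (-6) + (0) + (0)] = 0/24 = 0
  <chi_5*chi_3, chi_3> = (1/24)[1*(6)*conj(2) + 6*(0)*conj(0) + 3*(-2)*conj(2) + 8*(0)*conj(-1) + 6*(0)*conj(0)]
      = (1/24)[(12) + (0) + (-12) + (0) + (0)] = 0/24 = 0
  <chi_5*chi_3, chi_4> = (1/24)[1*(6)*conj(3) + 6*(0)*conj(1) + 3*(-2)*conj(-1) + 8*(0)*conj(0) + 6*(0)*conj(-1)]
      = (1/24)[(18) + (0) + (6) + (0) + (0)] = 24/24 = 1
  <chi_5*chi_3, chi_5> = (1/24)[1*(6)*conj(3) + 6*(0)*conj(-1) + 3*(-2)*conj(-1) + 8*(0)*conj(0) + 6*(0)*conj(1)]
      = (1/24)[(18) + (0) + (6) + (0) + (0)] = 24/24 = 1
Hence the multiplicities are chi_4: 1, chi_5: 1. Dimension check: dim(chi_5)*dim(chi_3) = 3*2 = 6 and sum (mult * dim) = 1*3 + 1*3 = 6.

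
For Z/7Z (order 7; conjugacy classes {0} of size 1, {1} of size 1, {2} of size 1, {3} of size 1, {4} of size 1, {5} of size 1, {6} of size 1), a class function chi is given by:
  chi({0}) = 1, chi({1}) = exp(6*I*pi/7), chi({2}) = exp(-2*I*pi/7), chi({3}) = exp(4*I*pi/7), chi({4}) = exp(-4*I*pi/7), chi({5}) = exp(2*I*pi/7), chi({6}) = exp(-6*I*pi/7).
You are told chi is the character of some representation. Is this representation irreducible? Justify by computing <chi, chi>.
Irreducible: <chi, chi> = 1.

Reasoning: <chi, chi> = (1/|G|) sum_C |C| * |chi(C)|^2 = (1/7)[1*|1|^2 + 1*|exp(6*I*pi/7)|^2 + 1*|exp(-2*I*pi/7)|^2 + 1*|exp(4*I*pi/7)|^2 + 1*|exp(-4*I*pi/7)|^2 + 1*|exp(2*I*pi/7)|^2 + 1*|exp(-6*I*pi/7)|^2]
  = (1/7)[(1) + (1) + (1) + (1) + (1) + (1) + (1)] = 7/7 = 1.
(Exp terms are combined using exp(i*s)*conj(exp(i*t)) = exp(i*(s-t)), and sums of them are collapsed using the identity that for every m > 1 the m distinct m-th roots of unity sum to 0, e.g. 1 + exp(2*I*pi/3) + exp(-2*I*pi/3) = 0.)
A character is irreducible iff <chi, chi> = 1, so this representation is irreducible.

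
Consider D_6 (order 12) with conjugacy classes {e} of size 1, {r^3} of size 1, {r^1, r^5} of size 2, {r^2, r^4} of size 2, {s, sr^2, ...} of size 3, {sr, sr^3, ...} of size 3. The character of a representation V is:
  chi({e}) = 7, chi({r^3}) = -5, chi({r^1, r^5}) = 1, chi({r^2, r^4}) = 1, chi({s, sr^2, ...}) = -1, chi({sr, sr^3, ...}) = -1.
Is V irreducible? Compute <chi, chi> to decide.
Not irreducible (reducible): <chi, chi> = 7 > 1.

Justification: <chi, chi> = (1/|G|) sum_C |C| * |chi(C)|^2 = (1/12)[1*|7|^2 + 1*|-5|^2 + 2*|1|^2 + 2*|1|^2 + 3*|-1|^2 + 3*|-1|^2]
  = (1/12)[(49) + (25) + (2) + (2) + (3) + (3)] = 84/12 = 7.
A character is irreducible iff <chi, chi> = 1, so this representation is reducible.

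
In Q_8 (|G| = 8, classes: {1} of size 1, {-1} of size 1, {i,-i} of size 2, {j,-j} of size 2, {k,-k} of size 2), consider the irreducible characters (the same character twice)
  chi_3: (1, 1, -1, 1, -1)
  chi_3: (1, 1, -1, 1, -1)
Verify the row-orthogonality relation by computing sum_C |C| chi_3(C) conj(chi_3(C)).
Sum = 8 = |G| = 8; so <chi_3, chi_3> = 1 (norm-1 confirms irreducibility).

Explanation: Compute term by term over conjugacy classes (|C| * chi_3(C) * conj(chi_3(C))):
  1*(1)*conj(1) + 1*(1)*conj(1) + 2*(-1)*conj(-1) + 2*(1)*conj(1) + 2*(-1)*conj(-1)
  = (1) + (1) + (2) + (2) + (2)
  = 8.
Dividing by |G| = 8 gives 8/8 = 1, matching the row-orthogonality relation <chi_3, chi_3> = [chi_3 = chi_3].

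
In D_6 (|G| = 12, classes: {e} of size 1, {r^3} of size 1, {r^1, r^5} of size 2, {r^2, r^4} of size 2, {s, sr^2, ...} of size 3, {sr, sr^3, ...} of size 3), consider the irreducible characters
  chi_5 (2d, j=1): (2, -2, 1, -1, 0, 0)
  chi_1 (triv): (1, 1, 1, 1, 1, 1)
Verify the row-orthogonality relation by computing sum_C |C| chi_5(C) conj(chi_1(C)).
Sum = 0; so <chi_5, chi_1> = 0 (distinct irreducibles are orthogonal).

Reasoning: Compute term by term over conjugacy classes (|C| * chi_5(C) * conj(chi_1(C))):
  1*(2)*conj(1) + 1*(-2)*conj(1) + 2*(1)*conj(1) + 2*(-1)*conj(1) + 3*(0)*conj(1) + 3*(0)*conj(1)
  = (2) + (-2) + (2) + (-2) + (0) + (0)
  = 0.
Dividing by |G| = 12 gives 0/12 = 0, matching the row-orthogonality relation <chi_5, chi_1> = [chi_5 = chi_1].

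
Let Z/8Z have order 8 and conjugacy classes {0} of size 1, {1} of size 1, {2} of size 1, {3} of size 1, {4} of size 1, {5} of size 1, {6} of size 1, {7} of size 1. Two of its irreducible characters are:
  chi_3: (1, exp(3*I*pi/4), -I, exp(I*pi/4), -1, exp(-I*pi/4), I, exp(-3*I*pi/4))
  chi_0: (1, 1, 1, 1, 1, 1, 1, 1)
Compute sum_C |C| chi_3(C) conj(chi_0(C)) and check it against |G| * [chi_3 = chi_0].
Sum = 0; so <chi_3, chi_0> = 0 (distinct irreducibles are orthogonal).

Solution. Compute term by term over conjugacy classes (|C| * chi_3(C) * conj(chi_0(C))):
  1*(1)*conj(1) + 1*(exp(3*I*pi/4))*conj(1) + 1*(-I)*conj(1) + 1*(exp(I*pi/4))*conj(1) + 1*(-1)*conj(1) + 1*(exp(-I*pi/4))*conj(1) + 1*(I)*conj(1) + 1*(exp(-3*I*pi/4))*conj(1)
  = (1) + (exp(3*I*pi/4)) + (-I) + (exp(I*pi/4)) + (-1) + (exp(-I*pi/4)) + (I) + (exp(-3*I*pi/4))
  = 0.
(Exp terms are combined using exp(i*s)*conj(exp(i*t)) = exp(i*(s-t)), and sums of them are collapsed using the identity that for every m > 1 the m distinct m-th roots of unity sum to 0, e.g. 1 + exp(2*I*pi/3) + exp(-2*I*pi/3) = 0.)
Dividing by |G| = 8 gives 0/8 = 0, matching the row-orthogonality relation <chi_3, chi_0> = [chi_3 = chi_0].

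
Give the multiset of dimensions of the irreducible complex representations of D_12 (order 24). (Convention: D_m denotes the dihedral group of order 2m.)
Dimensions: 1, 1, 1, 1, 2, 2, 2, 2, 2

Proof sketch: There are 9 irreducibles (= number of conjugacy classes). Their dimensions d_i satisfy sum d_i^2 = |G| = 24: 1 + 1 + 1 + 1 + 4 + 4 + 4 + 4 + 4 = 24.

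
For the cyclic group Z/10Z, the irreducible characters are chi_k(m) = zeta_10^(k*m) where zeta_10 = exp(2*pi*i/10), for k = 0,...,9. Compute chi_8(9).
chi_8(9) = zeta_10^72 = exp(2*I*pi/5)

Proof sketch: chi_8(9) = zeta_10^(8*9) = zeta_10^72. Since zeta_10^10 = 1, this equals zeta_10^2 = exp(2*pi*i*2/10) = exp(2*I*pi/5).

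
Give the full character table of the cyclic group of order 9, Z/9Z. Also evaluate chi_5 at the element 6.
Character table of Z/9Z (irreps indexed chi_0,...,chi_8 with chi_k(m) = zeta_9^(k*m), zeta_9 = exp(2*pi*i/9)):
  irrep \ class  {0} (size 1)  {1} (size 1)    {2} (size 1)    {3} (size 1)    {4} (size 1)    {5} (size 1)    {6} (size 1)    {7} (size 1)    {8} (size 1)  
  chi_0          1             1               1               1               1               1               1               1               1             
  chi_1          1             exp(2*I*pi/9)   exp(4*I*pi/9)   exp(2*I*pi/3)   exp(8*I*pi/9)   exp(-8*I*pi/9)  exp(-2*I*pi/3)  exp(-4*I*pi/9)  exp(-2*I*pi/9)
  chi_2          1             exp(4*I*pi/9)   exp(8*I*pi/9)   exp(-2*I*pi/3)  exp(-2*I*pi/9)  exp(2*I*pi/9)   exp(2*I*pi/3)   exp(-8*I*pi/9)  exp(-4*I*pi/9)
  chi_3          1             exp(2*I*pi/3)   exp(-2*I*pi/3)  1               exp(2*I*pi/3)   exp(-2*I*pi/3)  1               exp(2*I*pi/3)   exp(-2*I*pi/3)
  chi_4          1             exp(8*I*pi/9)   exp(-2*I*pi/9)  exp(2*I*pi/3)   exp(-4*I*pi/9)  exp(4*I*pi/9)   exp(-2*I*pi/3)  exp(2*I*pi/9)   exp(-8*I*pi/9)
  chi_5          1             exp(-8*I*pi/9)  exp(2*I*pi/9)   exp(-2*I*pi/3)  exp(4*I*pi/9)   exp(-4*I*pi/9)  exp(2*I*pi/3)   exp(-2*I*pi/9)  exp(8*I*pi/9) 
  chi_6          1             exp(-2*I*pi/3)  exp(2*I*pi/3)   1               exp(-2*I*pi/3)  exp(2*I*pi/3)   1               exp(-2*I*pi/3)  exp(2*I*pi/3) 
  chi_7          1             exp(-4*I*pi/9)  exp(-8*I*pi/9)  exp(2*I*pi/3)   exp(2*I*pi/9)   exp(-2*I*pi/9)  exp(-2*I*pi/3)  exp(8*I*pi/9)   exp(4*I*pi/9) 
  chi_8          1             exp(-2*I*pi/9)  exp(-4*I*pi/9)  exp(-2*I*pi/3)  exp(-8*I*pi/9)  exp(8*I*pi/9)   exp(2*I*pi/3)   exp(4*I*pi/9)   exp(2*I*pi/9) 

Spot check: chi_5(6) = zeta_9^(5*6) = zeta_9^30 = exp(2*I*pi/3).

Z/9Z is abelian, so all 9 irreducible complex representations are 1-dimensional. They are given by chi_k(m) = zeta_9^(k*m) for k = 0,...,8. Row orthogonality: sum_m chi_k(m) conj(chi_l(m)) = 9 * [k = l].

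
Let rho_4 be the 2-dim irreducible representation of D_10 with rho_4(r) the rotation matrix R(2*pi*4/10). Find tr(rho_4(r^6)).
chi_{rho_4}(r^6) = 2*cos(2*pi*4*6/10) = -sqrt(5)/2 - 1/2

Derivation: rho_4(r^6) is rotation by angle 2*pi*4*6/10, whose trace is 2*cos(2*pi*4*6/10) = -sqrt(5)/2 - 1/2.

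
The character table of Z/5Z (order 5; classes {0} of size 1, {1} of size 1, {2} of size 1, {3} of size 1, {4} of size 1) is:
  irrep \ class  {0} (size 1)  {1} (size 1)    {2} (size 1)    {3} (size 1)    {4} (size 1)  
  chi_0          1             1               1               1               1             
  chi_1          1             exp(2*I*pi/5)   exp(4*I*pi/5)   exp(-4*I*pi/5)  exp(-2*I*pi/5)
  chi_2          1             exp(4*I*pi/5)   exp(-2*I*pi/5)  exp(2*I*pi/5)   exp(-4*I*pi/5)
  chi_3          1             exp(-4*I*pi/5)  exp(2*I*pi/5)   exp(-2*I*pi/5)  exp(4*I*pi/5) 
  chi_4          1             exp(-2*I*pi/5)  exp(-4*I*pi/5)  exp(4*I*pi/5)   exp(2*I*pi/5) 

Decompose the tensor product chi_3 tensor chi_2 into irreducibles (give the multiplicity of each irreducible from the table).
chi_3 tensor chi_2 = chi_0 (all other irreducibles have multiplicity 0).

Explanation: The character of a tensor product is the pointwise product (chi_3 * chi_2)(C) = chi_3(C) * chi_2(C):
  {0}: (1)*(1), {1}: (exp(-4*I*pi/5))*(exp(4*I*pi/5)), {2}: (exp(2*I*pi/5))*(exp(-2*I*pi/5)), {3}: (exp(-2*I*pi/5))*(exp(2*I*pi/5)), {4}: (exp(4*I*pi/5))*(exp(-4*I*pi/5))
so (chi_3 * chi_2) takes values
  {0} -> 1, {1} -> 1, {2} -> 1, {3} -> 1, {4} -> 1.
Now take the inner product of this character with each irreducible chi from the table, <chi_3*chi_2, chi> = (1/5) sum_C |C| (chi_3*chi_2)(C) conj(chi(C)):
  <chi_3*chi_2, chi_0> = (1/5)[1*(1)*conj(1) + 1*(1)*conj(1) + 1*(1)*conj(1) + 1*(1)*conj(1) + 1*(1)*conj(1)]
      = (1/5)[(1) + (1) + (1) + (1) + (1)] = 5/5 = 1
  <chi_3*chi_2, chi_1> = (1/5)[1*(1)*conj(1) + 1*(1)*conj(exp(2*I*pi/5)) + 1*(1)*conj(exp(4*I*pi/5)) + 1*(1)*conj(exp(-4*I*pi/5)) + 1*(1)*conj(exp(-2*I*pi/5))]
      = (1/5)[(1) + (exp(-2*I*pi/5)) + (exp(-4*I*pi/5)) + (exp(4*I*pi/5)) + (exp(2*I*pi/5))] = 0/5 = 0
  <chi_3*chi_2, chi_2> = (1/5)[1*(1)*conj(1) + 1*(1)*conj(exp(4*I*pi/5)) + 1*(1)*conj(exp(-2*I*pi/5)) + 1*(1)*conj(exp(2*I*pi/5)) + 1*(1)*conj(exp(-4*I*pi/5))]
      = (1/5)[(1) + (exp(-4*I*pi/5)) + (exp(2*I*pi/5)) + (exp(-2*I*pi/5)) + (exp(4*I*pi/5))] = 0/5 = 0
  <chi_3*chi_2, chi_3> = (1/5)[1*(1)*conj(1) + 1*(1)*conj(exp(-4*I*pi/5)) + 1*(1)*conj(exp(2*I*pi/5)) + 1*(1)*conj(exp(-2*I*pi/5)) + 1*(1)*conj(exp(4*I*pi/5))]
      = (1/5)[(1) + (exp(4*I*pi/5)) + (exp(-2*I*pi/5)) + (exp(2*I*pi/5)) + (exp(-4*I*pi/5))] = 0/5 = 0
  <chi_3*chi_2, chi_4> = (1/5)[1*(1)*conj(1) + 1*(1)*conj(exp(-2*I*pi/5)) + 1*(1)*conj(exp(-4*I*pi/5)) + 1*(1)*conj(exp(4*I*pi/5)) + 1*(1)*conj(exp(2*I*pi/5))]
      = (1/5)[(1) + (exp(2*I*pi/5)) + (exp(4*I*pi/5)) + (exp(-4*I*pi/5)) + (exp(-2*I*pi/5))] = 0/5 = 0
(Exp terms are combined using exp(i*s)*conj(exp(i*t)) = exp(i*(s-t)), and sums of them are collapsed using the identity that for every m > 1 the m distinct m-th roots of unity sum to 0, e.g. 1 + exp(2*I*pi/3) + exp(-2*I*pi/3) = 0.)
Hence the multiplicities are chi_0: 1. Dimension check: dim(chi_3)*dim(chi_2) = 1*1 = 1 and sum (mult * dim) = 1*1 = 1.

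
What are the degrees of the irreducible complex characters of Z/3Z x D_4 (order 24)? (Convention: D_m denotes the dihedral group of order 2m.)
Dimensions: 1, 1, 1, 1, 1, 1, 1, 1, 1, 1, 1, 1, 2, 2, 2

Justification: There are 15 irreducibles (= number of conjugacy classes). Their dimensions d_i satisfy sum d_i^2 = |G| = 24: 1 + 1 + 1 + 1 + 1 + 1 + 1 + 1 + 1 + 1 + 1 + 1 + 4 + 4 + 4 = 24. (For the product with Z/3Z: each of the 3 1-dim characters of Z/3Z tensors with each irrep of D_4, giving 3 copies of each D_4-dimension.)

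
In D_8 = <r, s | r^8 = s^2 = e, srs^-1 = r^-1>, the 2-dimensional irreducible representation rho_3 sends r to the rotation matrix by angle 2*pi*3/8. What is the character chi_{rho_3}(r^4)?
chi_{rho_3}(r^4) = 2*cos(2*pi*3*4/8) = -2

Explanation: rho_3(r^4) is rotation by angle 2*pi*3*4/8, whose trace is 2*cos(2*pi*3*4/8) = -2.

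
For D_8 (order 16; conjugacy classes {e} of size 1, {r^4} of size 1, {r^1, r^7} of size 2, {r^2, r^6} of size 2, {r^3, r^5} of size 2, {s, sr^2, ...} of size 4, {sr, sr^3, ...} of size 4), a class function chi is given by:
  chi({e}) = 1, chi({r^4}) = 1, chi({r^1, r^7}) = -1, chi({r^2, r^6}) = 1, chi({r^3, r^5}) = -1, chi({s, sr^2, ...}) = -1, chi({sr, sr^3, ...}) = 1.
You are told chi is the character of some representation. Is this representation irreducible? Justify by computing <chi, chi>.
Irreducible: <chi, chi> = 1.

Why: <chi, chi> = (1/|G|) sum_C |C| * |chi(C)|^2 = (1/16)[1*|1|^2 + 1*|1|^2 + 2*|-1|^2 + 2*|1|^2 + 2*|-1|^2 + 4*|-1|^2 + 4*|1|^2]
  = (1/16)[(1) + (1) + (2) + (2) + (2) + (4) + (4)] = 16/16 = 1.
A character is irreducible iff <chi, chi> = 1, so this representation is irreducible.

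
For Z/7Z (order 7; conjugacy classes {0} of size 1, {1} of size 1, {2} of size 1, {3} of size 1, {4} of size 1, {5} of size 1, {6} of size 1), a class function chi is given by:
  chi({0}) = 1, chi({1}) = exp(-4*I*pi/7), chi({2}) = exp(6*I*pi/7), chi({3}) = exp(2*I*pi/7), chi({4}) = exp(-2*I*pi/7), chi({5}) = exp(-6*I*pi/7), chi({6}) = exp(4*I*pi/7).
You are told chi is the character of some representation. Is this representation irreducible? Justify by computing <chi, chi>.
Irreducible: <chi, chi> = 1.

Working: <chi, chi> = (1/|G|) sum_C |C| * |chi(C)|^2 = (1/7)[1*|1|^2 + 1*|exp(-4*I*pi/7)|^2 + 1*|exp(6*I*pi/7)|^2 + 1*|exp(2*I*pi/7)|^2 + 1*|exp(-2*I*pi/7)|^2 + 1*|exp(-6*I*pi/7)|^2 + 1*|exp(4*I*pi/7)|^2]
  = (1/7)[(1) + (1) + (1) + (1) + (1) + (1) + (1)] = 7/7 = 1.
(Exp terms are combined using exp(i*s)*conj(exp(i*t)) = exp(i*(s-t)), and sums of them are collapsed using the identity that for every m > 1 the m distinct m-th roots of unity sum to 0, e.g. 1 + exp(2*I*pi/3) + exp(-2*I*pi/3) = 0.)
A character is irreducible iff <chi, chi> = 1, so this representation is irreducible.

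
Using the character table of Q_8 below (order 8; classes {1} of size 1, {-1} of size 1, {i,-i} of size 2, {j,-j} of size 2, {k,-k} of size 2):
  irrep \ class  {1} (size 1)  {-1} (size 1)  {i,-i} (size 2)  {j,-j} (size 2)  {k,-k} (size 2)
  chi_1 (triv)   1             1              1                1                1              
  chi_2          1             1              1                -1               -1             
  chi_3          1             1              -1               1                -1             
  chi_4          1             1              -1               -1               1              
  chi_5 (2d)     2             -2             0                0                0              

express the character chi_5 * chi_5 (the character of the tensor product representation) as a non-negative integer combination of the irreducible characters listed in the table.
chi_5 tensor chi_5 = chi_1 + chi_2 + chi_3 + chi_4 (all other irreducibles have multiplicity 0).

Solution. The character of a tensor product is the pointwise product (chi_5 * chi_5)(C) = chi_5(C) * chi_5(C):
  {1}: (2)*(2), {-1}: (-2)*(-2), {i,-i}: (0)*(0), {j,-j}: (0)*(0), {k,-k}: (0)*(0)
so (chi_5 * chi_5) takes values
  {1} -> 4, {-1} -> 4, {i,-i} -> 0, {j,-j} -> 0, {k,-k} -> 0.
Now take the inner product of this character with each irreducible chi from the table, <chi_5*chi_5, chi> = (1/8) sum_C |C| (chi_5*chi_5)(C) conj(chi(C)):
  <chi_5*chi_5, chi_1> = (1/8)[1*(4)*conj(1) + 1*(4)*conj(1) + 2*(0)*conj(1) + 2*(0)*conj(1) + 2*(0)*conj(1)]
      = (1/8)[(4) + (4) + (0) + (0) + (0)] = 8/8 = 1
  <chi_5*chi_5, chi_2> = (1/8)[1*(4)*conj(1) + 1*(4)*conj(1) + 2*(0)*conj(1) + 2*(0)*conj(-1) + 2*(0)*conj(-1)]
      = (1/8)[(4) + (4) + (0) + (0) + (0)] = 8/8 = 1
  <chi_5*chi_5, chi_3> = (1/8)[1*(4)*conj(1) + 1*(4)*conj(1) + 2*(0)*conj(-1) + 2*(0)*conj(1) + 2*(0)*conj(-1)]
      = (1/8)[(4) + (4) + (0) + (0) + (0)] = 8/8 = 1
  <chi_5*chi_5, chi_4> = (1/8)[1*(4)*conj(1) + 1*(4)*conj(1) + 2*(0)*conj(-1) + 2*(0)*conj(-1) + 2*(0)*conj(1)]
      = (1/8)[(4) + (4) + (0) + (0) + (0)] = 8/8 = 1
  <chi_5*chi_5, chi_5> = (1/8)[1*(4)*conj(2) + 1*(4)*conj(-2) + 2*(0)*conj(0) + 2*(0)*conj(0) + 2*(0)*conj(0)]
      = (1/8)[(8) + (-8) + (0) + (0) + (0)] = 0/8 = 0
Hence the multiplicities are chi_1: 1, chi_2: 1, chi_3: 1, chi_4: 1. Dimension check: dim(chi_5)*dim(chi_5) = 2*2 = 4 and sum (mult * dim) = 1*1 + 1*1 + 1*1 + 1*1 = 4.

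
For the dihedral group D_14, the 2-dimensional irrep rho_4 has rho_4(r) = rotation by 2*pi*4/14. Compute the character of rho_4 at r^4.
chi_{rho_4}(r^4) = 2*cos(2*pi*4*4/14) = 2*cos(16*pi/7)

Working: rho_4(r^4) is rotation by angle 2*pi*4*4/14, whose trace is 2*cos(2*pi*4*4/14) = 2*cos(16*pi/7).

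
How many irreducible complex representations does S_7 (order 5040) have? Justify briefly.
15

Details: The number of irreducible complex representations of a finite group equals its number of conjugacy classes. Conjugacy classes in S_7 correspond to cycle types, i.e. partitions of 7; there are p(7) = 15 of them, so S_7 (order 5040) has exactly 15 irreducible complex representations.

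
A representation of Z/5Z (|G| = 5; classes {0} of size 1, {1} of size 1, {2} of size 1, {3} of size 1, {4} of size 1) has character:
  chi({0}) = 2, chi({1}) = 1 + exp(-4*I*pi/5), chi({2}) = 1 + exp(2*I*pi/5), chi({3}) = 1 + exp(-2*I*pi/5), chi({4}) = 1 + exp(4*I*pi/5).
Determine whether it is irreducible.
Not irreducible (reducible): <chi, chi> = 2 > 1.

Reasoning: <chi, chi> = (1/|G|) sum_C |C| * |chi(C)|^2 = (1/5)[1*|2|^2 + 1*|1 + exp(-4*I*pi/5)|^2 + 1*|1 + exp(2*I*pi/5)|^2 + 1*|1 + exp(-2*I*pi/5)|^2 + 1*|1 + exp(4*I*pi/5)|^2]
  = (1/5)[(4) + (2 + exp(-4*I*pi/5) + exp(4*I*pi/5)) + (2 + exp(-2*I*pi/5) + exp(2*I*pi/5)) + (2 + exp(-2*I*pi/5) + exp(2*I*pi/5)) + (2 + exp(-4*I*pi/5) + exp(4*I*pi/5))] = 10/5 = 2.
(Exp terms are combined using exp(i*s)*conj(exp(i*t)) = exp(i*(s-t)), and sums of them are collapsed using the identity that for every m > 1 the m distinct m-th roots of unity sum to 0, e.g. 1 + exp(2*I*pi/3) + exp(-2*I*pi/3) = 0.)
A character is irreducible iff <chi, chi> = 1, so this representation is reducible.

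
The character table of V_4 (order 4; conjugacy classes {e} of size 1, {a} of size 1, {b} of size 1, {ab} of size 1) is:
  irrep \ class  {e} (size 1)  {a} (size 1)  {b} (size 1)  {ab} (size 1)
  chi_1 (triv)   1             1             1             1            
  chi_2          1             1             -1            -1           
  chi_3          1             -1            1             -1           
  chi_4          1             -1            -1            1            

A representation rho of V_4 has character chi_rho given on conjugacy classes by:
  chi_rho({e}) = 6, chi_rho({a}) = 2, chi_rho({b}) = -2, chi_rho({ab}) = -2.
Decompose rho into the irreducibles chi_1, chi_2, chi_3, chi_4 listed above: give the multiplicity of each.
Multiplicities: chi_1: 1, chi_2: 3, chi_3: 1, chi_4: 1.

Why: Use <chi_rho, chi> = (1/|G|) sum_C |C| * chi_rho(C) * conj(chi(C)) with |G| = 4 for each irreducible chi in the table:
  <chi_rho, chi_1> = (1/4)[1*(6)*conj(1) + 1*(2)*conj(1) + 1*(-2)*conj(1) + 1*(-2)*conj(1)]
      = (1/4)[(6) + (2) + (-2) + (-2)] = 4/4 = 1
  <chi_rho, chi_2> = (1/4)[1*(6)*conj(1) + 1*(2)*conj(1) + 1*(-2)*conj(-1) + 1*(-2)*conj(-1)]
      = (1/4)[(6) + (2) + (2) + (2)] = 12/4 = 3
  <chi_rho, chi_3> = (1/4)[1*(6)*conj(1) + 1*(2)*conj(-1) + 1*(-2)*conj(1) + 1*(-2)*conj(-1)]
      = (1/4)[(6) + (-2) + (-2) + (2)] = 4/4 = 1
  <chi_rho, chi_4> = (1/4)[1*(6)*conj(1) + 1*(2)*conj(-1) + 1*(-2)*conj(-1) + 1*(-2)*conj(1)]
      = (1/4)[(6) + (-2) + (2) + (-2)] = 4/4 = 1
Dimension check: dim(rho) = sum (mult * dim) = 1*1 + 3*1 + 1*1 + 1*1 = 6 = chi_rho(e) = 6.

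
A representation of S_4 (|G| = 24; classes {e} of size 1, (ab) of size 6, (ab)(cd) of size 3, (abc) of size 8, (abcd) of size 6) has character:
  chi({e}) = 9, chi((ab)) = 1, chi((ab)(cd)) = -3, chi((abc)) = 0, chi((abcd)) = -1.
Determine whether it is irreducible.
Not irreducible (reducible): <chi, chi> = 5 > 1.

Details: <chi, chi> = (1/|G|) sum_C |C| * |chi(C)|^2 = (1/24)[1*|9|^2 + 6*|1|^2 + 3*|-3|^2 + 8*|0|^2 + 6*|-1|^2]
  = (1/24)[(81) + (6) + (27) + (0) + (6)] = 120/24 = 5.
A character is irreducible iff <chi, chi> = 1, so this representation is reducible.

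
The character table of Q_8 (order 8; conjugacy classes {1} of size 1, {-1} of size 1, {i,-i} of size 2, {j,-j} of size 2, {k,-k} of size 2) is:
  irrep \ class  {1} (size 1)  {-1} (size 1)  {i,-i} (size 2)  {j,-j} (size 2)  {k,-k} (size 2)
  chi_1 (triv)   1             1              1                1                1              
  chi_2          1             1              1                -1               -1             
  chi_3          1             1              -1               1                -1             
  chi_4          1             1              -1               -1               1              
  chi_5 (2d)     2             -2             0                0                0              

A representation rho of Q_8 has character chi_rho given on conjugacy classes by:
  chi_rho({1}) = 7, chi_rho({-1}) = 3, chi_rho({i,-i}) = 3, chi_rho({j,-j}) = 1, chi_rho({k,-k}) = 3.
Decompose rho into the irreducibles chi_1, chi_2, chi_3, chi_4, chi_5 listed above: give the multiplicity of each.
Multiplicities: chi_1: 3, chi_2: 1, chi_3: 0, chi_4: 1, chi_5: 1.

Justification: Use <chi_rho, chi> = (1/|G|) sum_C |C| * chi_rho(C) * conj(chi(C)) with |G| = 8 for each irreducible chi in the table:
  <chi_rho, chi_1> = (1/8)[1*(7)*conj(1) + 1*(3)*conj(1) + 2*(3)*conj(1) + 2*(1)*conj(1) + 2*(3)*conj(1)]
      = (1/8)[(7) + (3) + (6) + (2) + (6)] = 24/8 = 3
  <chi_rho, chi_2> = (1/8)[1*(7)*conj(1) + 1*(3)*conj(1) + 2*(3)*conj(1) + 2*(1)*conj(-1) + 2*(3)*conj(-1)]
      = (1/8)[(7) + (3) + (6) + (-2) + (-6)] = 8/8 = 1
  <chi_rho, chi_3> = (1/8)[1*(7)*conj(1) + 1*(3)*conj(1) + 2*(3)*conj(-1) + 2*(1)*conj(1) + 2*(3)*conj(-1)]
      = (1/8)[(7) + (3) + (-6) + (2) + (-6)] = 0/8 = 0
  <chi_rho, chi_4> = (1/8)[1*(7)*conj(1) + 1*(3)*conj(1) + 2*(3)*conj(-1) + 2*(1)*conj(-1) + 2*(3)*conj(1)]
      = (1/8)[(7) + (3) + (-6) + (-2) + (6)] = 8/8 = 1
  <chi_rho, chi_5> = (1/8)[1*(7)*conj(2) + 1*(3)*conj(-2) + 2*(3)*conj(0) + 2*(1)*conj(0) + 2*(3)*conj(0)]
      = (1/8)[(14) + (-6) + (0) + (0) + (0)] = 8/8 = 1
Dimension check: dim(rho) = sum (mult * dim) = 3*1 + 1*1 + 0*1 + 1*1 + 1*2 = 7 = chi_rho(e) = 7.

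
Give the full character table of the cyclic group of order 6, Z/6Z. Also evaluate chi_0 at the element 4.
Character table of Z/6Z (irreps indexed chi_0,...,chi_5 with chi_k(m) = zeta_6^(k*m), zeta_6 = exp(2*pi*i/6)):
  irrep \ class  {0} (size 1)  {1} (size 1)    {2} (size 1)    {3} (size 1)  {4} (size 1)    {5} (size 1)  
  chi_0          1             1               1               1             1               1             
  chi_1          1             exp(I*pi/3)     exp(2*I*pi/3)   -1            exp(-2*I*pi/3)  exp(-I*pi/3)  
  chi_2          1             exp(2*I*pi/3)   exp(-2*I*pi/3)  1             exp(2*I*pi/3)   exp(-2*I*pi/3)
  chi_3          1             -1              1               -1            1               -1            
  chi_4          1             exp(-2*I*pi/3)  exp(2*I*pi/3)   1             exp(-2*I*pi/3)  exp(2*I*pi/3) 
  chi_5          1             exp(-I*pi/3)    exp(-2*I*pi/3)  -1            exp(2*I*pi/3)   exp(I*pi/3)   

Spot check: chi_0(4) = zeta_6^(0*4) = zeta_6^0 = 1.

Derivation: Z/6Z is abelian, so all 6 irreducible complex representations are 1-dimensional. They are given by chi_k(m) = zeta_6^(k*m) for k = 0,...,5. Row orthogonality: sum_m chi_k(m) conj(chi_l(m)) = 6 * [k = l].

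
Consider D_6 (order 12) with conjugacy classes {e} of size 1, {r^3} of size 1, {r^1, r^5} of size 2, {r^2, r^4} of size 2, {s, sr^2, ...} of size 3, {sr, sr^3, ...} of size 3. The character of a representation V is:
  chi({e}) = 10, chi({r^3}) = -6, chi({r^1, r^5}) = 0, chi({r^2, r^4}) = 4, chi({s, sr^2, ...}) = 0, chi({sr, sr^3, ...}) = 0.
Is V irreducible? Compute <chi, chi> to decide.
Not irreducible (reducible): <chi, chi> = 14 > 1.

<chi, chi> = (1/|G|) sum_C |C| * |chi(C)|^2 = (1/12)[1*|10|^2 + 1*|-6|^2 + 2*|0|^2 + 2*|4|^2 + 3*|0|^2 + 3*|0|^2]
  = (1/12)[(100) + (36) + (0) + (32) + (0) + (0)] = 168/12 = 14.
A character is irreducible iff <chi, chi> = 1, so this representation is reducible.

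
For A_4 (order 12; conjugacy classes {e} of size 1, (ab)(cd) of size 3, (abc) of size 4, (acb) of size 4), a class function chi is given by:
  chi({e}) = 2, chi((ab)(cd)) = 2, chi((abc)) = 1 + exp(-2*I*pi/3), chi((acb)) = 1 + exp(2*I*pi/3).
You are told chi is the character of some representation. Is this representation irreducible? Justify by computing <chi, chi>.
Not irreducible (reducible): <chi, chi> = 2 > 1.

Working: <chi, chi> = (1/|G|) sum_C |C| * |chi(C)|^2 = (1/12)[1*|2|^2 + 3*|2|^2 + 4*|1 + exp(-2*I*pi/3)|^2 + 4*|1 + exp(2*I*pi/3)|^2]
  = (1/12)[(4) + (12) + (4) + (4)] = 24/12 = 2.
(Exp terms are combined using exp(i*s)*conj(exp(i*t)) = exp(i*(s-t)), and sums of them are collapsed using the identity that for every m > 1 the m distinct m-th roots of unity sum to 0, e.g. 1 + exp(2*I*pi/3) + exp(-2*I*pi/3) = 0.)
A character is irreducible iff <chi, chi> = 1, so this representation is reducible.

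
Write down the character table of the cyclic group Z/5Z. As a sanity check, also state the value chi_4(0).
Character table of Z/5Z (irreps indexed chi_0,...,chi_4 with chi_k(m) = zeta_5^(k*m), zeta_5 = exp(2*pi*i/5)):
  irrep \ class  {0} (size 1)  {1} (size 1)    {2} (size 1)    {3} (size 1)    {4} (size 1)  
  chi_0          1             1               1               1               1             
  chi_1          1             exp(2*I*pi/5)   exp(4*I*pi/5)   exp(-4*I*pi/5)  exp(-2*I*pi/5)
  chi_2          1             exp(4*I*pi/5)   exp(-2*I*pi/5)  exp(2*I*pi/5)   exp(-4*I*pi/5)
  chi_3          1             exp(-4*I*pi/5)  exp(2*I*pi/5)   exp(-2*I*pi/5)  exp(4*I*pi/5) 
  chi_4          1             exp(-2*I*pi/5)  exp(-4*I*pi/5)  exp(4*I*pi/5)   exp(2*I*pi/5) 

Spot check: chi_4(0) = zeta_5^(4*0) = zeta_5^0 = 1.

Explanation: Z/5Z is abelian, so all 5 irreducible complex representations are 1-dimensional. They are given by chi_k(m) = zeta_5^(k*m) for k = 0,...,4. Row orthogonality: sum_m chi_k(m) conj(chi_l(m)) = 5 * [k = l].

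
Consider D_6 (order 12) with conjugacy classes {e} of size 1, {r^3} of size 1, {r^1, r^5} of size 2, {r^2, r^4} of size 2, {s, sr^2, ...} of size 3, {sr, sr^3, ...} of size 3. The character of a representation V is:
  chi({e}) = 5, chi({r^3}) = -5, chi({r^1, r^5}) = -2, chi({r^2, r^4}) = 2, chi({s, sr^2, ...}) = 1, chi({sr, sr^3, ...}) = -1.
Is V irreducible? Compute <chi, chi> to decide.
Not irreducible (reducible): <chi, chi> = 6 > 1.

Derivation: <chi, chi> = (1/|G|) sum_C |C| * |chi(C)|^2 = (1/12)[1*|5|^2 + 1*|-5|^2 + 2*|-2|^2 + 2*|2|^2 + 3*|1|^2 + 3*|-1|^2]
  = (1/12)[(25) + (25) + (8) + (8) + (3) + (3)] = 72/12 = 6.
A character is irreducible iff <chi, chi> = 1, so this representation is reducible.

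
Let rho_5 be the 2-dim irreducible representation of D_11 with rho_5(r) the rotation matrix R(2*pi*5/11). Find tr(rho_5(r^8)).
chi_{rho_5}(r^8) = 2*cos(2*pi*5*8/11) = -2*cos(3*pi/11)

Justification: rho_5(r^8) is rotation by angle 2*pi*5*8/11, whose trace is 2*cos(2*pi*5*8/11) = -2*cos(3*pi/11).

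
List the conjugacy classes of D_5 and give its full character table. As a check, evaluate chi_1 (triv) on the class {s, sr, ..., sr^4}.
Conjugacy classes: {e} of size 1, {r^1, r^4} of size 2, {r^2, r^3} of size 2, {s, sr, ..., sr^4} of size 5.
Character table:
  irrep \ class              {e} (size 1)  {r^1, r^4} (size 2)  {r^2, r^3} (size 2)  {s, sr, ..., sr^4} (size 5)
  chi_1 (triv)               1             1                    1                    1                          
  chi_2 (sign: r->1, s->-1)  1             1                    1                    -1                         
  chi_3 (2d, j=1)            2             -1/2 + sqrt(5)/2     -sqrt(5)/2 - 1/2     0                          
  chi_4 (2d, j=2)            2             -sqrt(5)/2 - 1/2     -1/2 + sqrt(5)/2     0                          

Spot check: chi_1 (triv) on {s, sr, ..., sr^4} = 1.

Explanation: D_5 has order 2*5 = 10 with 4 conjugacy classes, hence 4 irreducibles. Sum of squared dims 1 + 1 + 4 + 4 = 10 = |G|. Linear characters come from the abelianisation; the 2-dimensional irreps have character r^k -> 2*cos(2*pi*j*k/5), reflections -> 0.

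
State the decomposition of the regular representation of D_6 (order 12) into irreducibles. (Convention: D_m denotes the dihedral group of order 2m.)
Each irreducible V_i of dimension d_i appears with multiplicity d_i, i.e. rho_reg = (direct sum over all irreducibles V_i) d_i V_i. The irreducible dimensions for D_6 are 1, 1, 1, 1, 2, 2: 4 irreducibles of dimension 1, each with multiplicity 1; 2 irreducibles of dimension 2, each with multiplicity 2. Total dimension 4*1*1 + 2*2*2 = 12 = |G|.

Why: General theorem: in the regular representation of a finite group G, each irreducible appears with multiplicity equal to its dimension. Check: dim(rho_reg) = sum d_i^2 = 1 + 1 + 1 + 1 + 4 + 4 = 12 = |G|.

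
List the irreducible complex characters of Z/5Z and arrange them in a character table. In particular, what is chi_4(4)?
Character table of Z/5Z (irreps indexed chi_0,...,chi_4 with chi_k(m) = zeta_5^(k*m), zeta_5 = exp(2*pi*i/5)):
  irrep \ class  {0} (size 1)  {1} (size 1)    {2} (size 1)    {3} (size 1)    {4} (size 1)  
  chi_0          1             1               1               1               1             
  chi_1          1             exp(2*I*pi/5)   exp(4*I*pi/5)   exp(-4*I*pi/5)  exp(-2*I*pi/5)
  chi_2          1             exp(4*I*pi/5)   exp(-2*I*pi/5)  exp(2*I*pi/5)   exp(-4*I*pi/5)
  chi_3          1             exp(-4*I*pi/5)  exp(2*I*pi/5)   exp(-2*I*pi/5)  exp(4*I*pi/5) 
  chi_4          1             exp(-2*I*pi/5)  exp(-4*I*pi/5)  exp(4*I*pi/5)   exp(2*I*pi/5) 

Spot check: chi_4(4) = zeta_5^(4*4) = zeta_5^16 = exp(2*I*pi/5).

Explanation: Z/5Z is abelian, so all 5 irreducible complex representations are 1-dimensional. They are given by chi_k(m) = zeta_5^(k*m) for k = 0,...,4. Row orthogonality: sum_m chi_k(m) conj(chi_l(m)) = 5 * [k = l].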